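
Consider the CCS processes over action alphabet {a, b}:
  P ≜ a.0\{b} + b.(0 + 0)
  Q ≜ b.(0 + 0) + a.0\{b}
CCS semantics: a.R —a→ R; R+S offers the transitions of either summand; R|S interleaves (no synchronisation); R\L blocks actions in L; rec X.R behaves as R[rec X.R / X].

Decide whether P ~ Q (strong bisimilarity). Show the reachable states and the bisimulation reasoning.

Reachable graph of P (3 states):
  s0 = a.0\{b} + b.(0 + 0) :: -a-> s1, -b-> s2
  s1 = 0\{b} :: ·
  s2 = 0 + 0 :: ·
Reachable graph of Q (3 states):
  t0 = b.(0 + 0) + a.0\{b} :: -a-> t1, -b-> t2
  t1 = 0\{b} :: ·
  t2 = 0 + 0 :: ·
Partition-refinement fixed point:
  B0 = {s0, t0}
  B1 = {s1, s2, t1, t2}
s0 ∈ B0, t0 ∈ B0 → same block

bisimilar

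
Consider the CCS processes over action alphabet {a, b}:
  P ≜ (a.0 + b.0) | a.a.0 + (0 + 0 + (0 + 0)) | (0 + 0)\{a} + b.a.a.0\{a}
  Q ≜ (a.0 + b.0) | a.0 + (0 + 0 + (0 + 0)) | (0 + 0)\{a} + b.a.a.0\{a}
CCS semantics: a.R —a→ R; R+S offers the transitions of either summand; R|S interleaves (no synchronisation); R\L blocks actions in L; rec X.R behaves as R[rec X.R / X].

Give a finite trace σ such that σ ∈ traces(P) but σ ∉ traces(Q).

Reachable graph of P (9 states):
  p0 = (a.0 + b.0) | a.a.0 + (0 + 0 + (0 + 0)) | (0 + 0)\{a} + b.a.a.0\{a} → =a=> p1, =a=> p2, =b=> p2, =b=> p3
  p1 = (a.0 + b.0) | a.0 → =a=> p4, =a=> p5, =b=> p5
  p2 = 0 | a.a.0 → =a=> p5
  p3 = a.a.0\{a} → =a=> p6
  p4 = (a.0 + b.0) | 0 → =a=> p7, =b=> p7
  p5 = 0 | a.0 → =a=> p7
  p6 = a.0\{a} → =a=> p8
  p7 = 0 | 0 → ·
  p8 = 0\{a} → ·
Reachable graph of Q (7 states):
  q0 = (a.0 + b.0) | a.0 + (0 + 0 + (0 + 0)) | (0 + 0)\{a} + b.a.a.0\{a} → =a=> q1, =a=> q2, =b=> q2, =b=> q3
  q1 = (a.0 + b.0) | 0 → =a=> q4, =b=> q4
  q2 = 0 | a.0 → =a=> q4
  q3 = a.a.0\{a} → =a=> q5
  q4 = 0 | 0 → ·
  q5 = a.0\{a} → =a=> q6
  q6 = 0\{a} → ·
Trace ⟨aaa⟩ through P, begin at {p0}:
  step 1 (a): {p1, p2}
  step 2 (a): {p4, p5}
  step 3 (a): {p7}
  — P admits the full trace.
Trace ⟨aaa⟩ through Q, begin at {q0}:
  step 1 (a): {q1, q2}
  step 2 (a): {q4}
  step 3 (a): ∅  — Q cannot continue

aaa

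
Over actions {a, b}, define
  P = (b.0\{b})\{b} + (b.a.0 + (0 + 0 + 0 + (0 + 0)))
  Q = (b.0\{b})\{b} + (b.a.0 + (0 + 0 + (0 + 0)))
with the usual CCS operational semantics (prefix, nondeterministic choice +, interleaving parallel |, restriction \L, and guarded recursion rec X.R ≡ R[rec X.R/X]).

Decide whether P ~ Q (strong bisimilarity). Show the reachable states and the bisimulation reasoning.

YES

P's transition system — 3 states:
  u0 = (b.0\{b})\{b} + (b.a.0 + (0 + 0 + 0 + (0 + 0))) → --b--▸ u1
  u1 = a.0 → --a--▸ u2
  u2 = 0 → stopped
Q's transition system — 3 states:
  v0 = (b.0\{b})\{b} + (b.a.0 + (0 + 0 + (0 + 0))) → --b--▸ v1
  v1 = a.0 → --a--▸ v2
  v2 = 0 → stopped
Coarsest stable partition (strong bisimilarity classes):
  B0 = {u0, v0}
  B1 = {u1, v1}
  B2 = {u2, v2}
u0 ∈ B0, v0 ∈ B0 → same block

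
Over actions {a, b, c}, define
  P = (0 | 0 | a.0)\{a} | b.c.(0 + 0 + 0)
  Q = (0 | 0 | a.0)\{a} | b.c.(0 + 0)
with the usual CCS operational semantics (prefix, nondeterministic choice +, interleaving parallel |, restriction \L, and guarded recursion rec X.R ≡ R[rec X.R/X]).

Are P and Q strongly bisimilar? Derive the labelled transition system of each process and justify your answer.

LTS(P): 3 reachable states
  m0 = (0 | 0 | a.0)\{a} | b.c.(0 + 0 + 0) has moves --b--▸ m1
  m1 = (0 | 0 | a.0)\{a} | c.(0 + 0 + 0) has moves --c--▸ m2
  m2 = (0 | 0 | a.0)\{a} | (0 + 0 + 0) has moves stopped
LTS(Q): 3 reachable states
  n0 = (0 | 0 | a.0)\{a} | b.c.(0 + 0) has moves --b--▸ n1
  n1 = (0 | 0 | a.0)\{a} | c.(0 + 0) has moves --c--▸ n2
  n2 = (0 | 0 | a.0)\{a} | (0 + 0) has moves stopped
Bisimilarity quotient blocks:
  B0 = {m0, n0}
  B1 = {m1, n1}
  B2 = {m2, n2}
m0 ∈ B0, n0 ∈ B0 → same block

bisimilar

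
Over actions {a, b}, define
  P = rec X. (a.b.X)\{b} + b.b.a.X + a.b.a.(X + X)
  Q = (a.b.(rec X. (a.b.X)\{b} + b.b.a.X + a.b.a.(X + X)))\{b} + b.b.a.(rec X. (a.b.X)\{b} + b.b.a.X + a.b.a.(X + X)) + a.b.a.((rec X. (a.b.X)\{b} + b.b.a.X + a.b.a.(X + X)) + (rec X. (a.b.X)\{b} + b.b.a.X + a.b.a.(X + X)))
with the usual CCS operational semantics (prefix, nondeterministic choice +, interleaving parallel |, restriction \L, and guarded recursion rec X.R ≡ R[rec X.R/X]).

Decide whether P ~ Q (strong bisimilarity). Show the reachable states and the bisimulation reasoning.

bisimilar

LTS(P): 7 reachable states
  u0 = rec X. (a.b.X)\{b} + b.b.a.X + a.b.a.(X + X) → -a-> u1, -a-> u2, -b-> u3
  u1 = (b.(rec X. (a.b.X)\{b} + b.b.a.X + a.b.a.(X + X)))\{b} → ·
  u2 = b.a.((rec X. (a.b.X)\{b} + b.b.a.X + a.b.a.(X + X)) + (rec X. (a.b.X)\{b} + b.b.a.X + a.b.a.(X + X))) → -b-> u4
  u3 = b.a.(rec X. (a.b.X)\{b} + b.b.a.X + a.b.a.(X + X)) → -b-> u5
  u4 = a.((rec X. (a.b.X)\{b} + b.b.a.X + a.b.a.(X + X)) + (rec X. (a.b.X)\{b} + b.b.a.X + a.b.a.(X + X))) → -a-> u6
  u5 = a.(rec X. (a.b.X)\{b} + b.b.a.X + a.b.a.(X + X)) → -a-> u0
  u6 = (rec X. (a.b.X)\{b} + b.b.a.X + a.b.a.(X + X)) + (rec X. (a.b.X)\{b} + b.b.a.X + a.b.a.(X + X)) → -a-> u1, -a-> u2, -b-> u3
LTS(Q): 8 reachable states
  v0 = (a.b.(rec X. (a.b.X)\{b} + b.b.a.X + a.b.a.(X + X)))\{b} + b.b.a.(rec X. (a.b.X)\{b} + b.b.a.X + a.b.a.(X + X)) + a.b.a.((rec X. (a.b.X)\{b} + b.b.a.X + a.b.a.(X + X)) + (rec X. (a.b.X)\{b} + b.b.a.X + a.b.a.(X + X))) → -a-> v1, -a-> v2, -b-> v3
  v1 = (b.(rec X. (a.b.X)\{b} + b.b.a.X + a.b.a.(X + X)))\{b} → ·
  v2 = b.a.((rec X. (a.b.X)\{b} + b.b.a.X + a.b.a.(X + X)) + (rec X. (a.b.X)\{b} + b.b.a.X + a.b.a.(X + X))) → -b-> v4
  v3 = b.a.(rec X. (a.b.X)\{b} + b.b.a.X + a.b.a.(X + X)) → -b-> v5
  v4 = a.((rec X. (a.b.X)\{b} + b.b.a.X + a.b.a.(X + X)) + (rec X. (a.b.X)\{b} + b.b.a.X + a.b.a.(X + X))) → -a-> v6
  v5 = a.(rec X. (a.b.X)\{b} + b.b.a.X + a.b.a.(X + X)) → -a-> v7
  v6 = (rec X. (a.b.X)\{b} + b.b.a.X + a.b.a.(X + X)) + (rec X. (a.b.X)\{b} + b.b.a.X + a.b.a.(X + X)) → -a-> v1, -a-> v2, -b-> v3
  v7 = rec X. (a.b.X)\{b} + b.b.a.X + a.b.a.(X + X) → -a-> v1, -a-> v2, -b-> v3
Coarsest stable partition (strong bisimilarity classes):
  B0 = {u0, u6, v0, v6, v7}
  B1 = {u2, u3, v2, v3}
  B2 = {u4, u5, v4, v5}
  B3 = {u1, v1}
u0 ∈ B0, v0 ∈ B0 → same block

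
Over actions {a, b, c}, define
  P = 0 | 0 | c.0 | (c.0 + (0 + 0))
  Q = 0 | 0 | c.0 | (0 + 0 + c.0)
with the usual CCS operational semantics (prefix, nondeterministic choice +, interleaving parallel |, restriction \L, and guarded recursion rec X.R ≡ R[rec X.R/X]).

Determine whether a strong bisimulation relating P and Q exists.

bisimilar

P's transition system — 4 states:
  s0 = 0 | 0 | c.0 | (c.0 + (0 + 0)) ⊢ -c-> s1, -c-> s2
  s1 = 0 | 0 | 0 | (c.0 + (0 + 0)) ⊢ -c-> s3
  s2 = 0 | 0 | c.0 | 0 ⊢ -c-> s3
  s3 = 0 | 0 | 0 | 0 ⊢ ∅
Q's transition system — 4 states:
  t0 = 0 | 0 | c.0 | (0 + 0 + c.0) ⊢ -c-> t1, -c-> t2
  t1 = 0 | 0 | 0 | (0 + 0 + c.0) ⊢ -c-> t3
  t2 = 0 | 0 | c.0 | 0 ⊢ -c-> t3
  t3 = 0 | 0 | 0 | 0 ⊢ ∅
Partition-refinement fixed point:
  B0 = {s0, t0}
  B1 = {s1, s2, t1, t2}
  B2 = {s3, t3}
s0 ∈ B0, t0 ∈ B0 → same block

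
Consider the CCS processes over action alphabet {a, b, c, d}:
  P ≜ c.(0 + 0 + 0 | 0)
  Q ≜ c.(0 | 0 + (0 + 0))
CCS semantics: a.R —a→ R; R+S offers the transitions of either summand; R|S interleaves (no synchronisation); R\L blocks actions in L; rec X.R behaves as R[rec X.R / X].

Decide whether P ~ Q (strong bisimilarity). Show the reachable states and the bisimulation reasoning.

P ~ Q

LTS(P): 2 reachable states
  u0 = c.(0 + 0 + 0 | 0) has moves ··c··> u1
  u1 = 0 + 0 + 0 | 0 has moves ·
LTS(Q): 2 reachable states
  v0 = c.(0 | 0 + (0 + 0)) has moves ··c··> v1
  v1 = 0 | 0 + (0 + 0) has moves ·
Partition-refinement fixed point:
  B0 = {u0, v0}
  B1 = {u1, v1}
u0 ∈ B0, v0 ∈ B0 → same block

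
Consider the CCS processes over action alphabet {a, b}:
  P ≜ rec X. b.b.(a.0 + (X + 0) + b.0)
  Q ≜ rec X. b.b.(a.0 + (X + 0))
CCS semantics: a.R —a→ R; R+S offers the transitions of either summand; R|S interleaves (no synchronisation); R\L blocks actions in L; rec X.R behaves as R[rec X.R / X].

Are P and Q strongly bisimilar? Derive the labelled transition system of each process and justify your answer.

not bisimilar

Reachable graph of P (4 states):
  u0 = rec X. b.b.(a.0 + (X + 0) + b.0) has moves --b--▸ u1
  u1 = b.(a.0 + ((rec X. b.b.(a.0 + (X + 0) + b.0)) + 0) + b.0) has moves --b--▸ u2
  u2 = a.0 + ((rec X. b.b.(a.0 + (X + 0) + b.0)) + 0) + b.0 has moves --a--▸ u3, --b--▸ u1, --b--▸ u3
  u3 = 0 has moves (no moves)
Reachable graph of Q (4 states):
  v0 = rec X. b.b.(a.0 + (X + 0)) has moves --b--▸ v1
  v1 = b.(a.0 + ((rec X. b.b.(a.0 + (X + 0))) + 0)) has moves --b--▸ v2
  v2 = a.0 + ((rec X. b.b.(a.0 + (X + 0))) + 0) has moves --a--▸ v3, --b--▸ v1
  v3 = 0 has moves (no moves)
Coarsest stable partition (strong bisimilarity classes):
  B0 = {u0}
  B1 = {u1}
  B2 = {u2}
  B3 = {u3, v3}
  B4 = {v0}
  B5 = {v1}
  B6 = {v2}
u0 ∈ B0, v0 ∈ B4 → different blocks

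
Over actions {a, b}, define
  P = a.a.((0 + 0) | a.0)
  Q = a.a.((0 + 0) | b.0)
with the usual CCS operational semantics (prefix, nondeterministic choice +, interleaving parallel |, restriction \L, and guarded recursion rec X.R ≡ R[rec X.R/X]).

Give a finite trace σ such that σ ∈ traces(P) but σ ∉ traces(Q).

Reachable graph of P (4 states):
  u0 = a.a.((0 + 0) | a.0) :: --a--▸ u1
  u1 = a.((0 + 0) | a.0) :: --a--▸ u2
  u2 = (0 + 0) | a.0 :: --a--▸ u3
  u3 = (0 + 0) | 0 :: ·
Reachable graph of Q (4 states):
  v0 = a.a.((0 + 0) | b.0) :: --a--▸ v1
  v1 = a.((0 + 0) | b.0) :: --a--▸ v2
  v2 = (0 + 0) | b.0 :: --b--▸ v3
  v3 = (0 + 0) | 0 :: ·
Executing aaa from P (initial set {u0}):
  step 1 (a): {u1}
  step 2 (a): {u2}
  step 3 (a): {u3}
  P completes σ.
Executing aaa from Q (initial set {v0}):
  step 1 (a): {v1}
  step 2 (a): {v2}
  step 3 (a): ∅ (Q stuck)

aaa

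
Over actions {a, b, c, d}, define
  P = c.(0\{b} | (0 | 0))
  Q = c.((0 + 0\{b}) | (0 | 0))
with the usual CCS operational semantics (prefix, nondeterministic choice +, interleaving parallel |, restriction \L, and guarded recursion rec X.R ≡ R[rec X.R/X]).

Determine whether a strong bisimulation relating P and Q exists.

bisimilar

LTS(P): 2 reachable states
  u0 = c.(0\{b} | (0 | 0)) ⊢ --c--▸ u1
  u1 = 0\{b} | (0 | 0) ⊢ stopped
LTS(Q): 2 reachable states
  v0 = c.((0 + 0\{b}) | (0 | 0)) ⊢ --c--▸ v1
  v1 = (0 + 0\{b}) | (0 | 0) ⊢ stopped
Coarsest stable partition (strong bisimilarity classes):
  B0 = {u0, v0}
  B1 = {u1, v1}
u0 ∈ B0, v0 ∈ B0 → same block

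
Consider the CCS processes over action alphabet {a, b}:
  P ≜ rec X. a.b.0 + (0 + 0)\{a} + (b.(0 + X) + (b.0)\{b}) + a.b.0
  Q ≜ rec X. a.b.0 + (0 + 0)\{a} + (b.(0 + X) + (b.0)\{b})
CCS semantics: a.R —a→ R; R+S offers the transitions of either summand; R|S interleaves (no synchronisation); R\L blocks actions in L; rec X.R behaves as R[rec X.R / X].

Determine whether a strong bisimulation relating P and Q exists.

Reachable graph of P (4 states):
  s0 = rec X. a.b.0 + (0 + 0)\{a} + (b.(0 + X) + (b.0)\{b}) + a.b.0 :: —a→ s1, —b→ s2
  s1 = b.0 :: —b→ s3
  s2 = 0 + (rec X. a.b.0 + (0 + 0)\{a} + (b.(0 + X) + (b.0)\{b}) + a.b.0) :: —a→ s1, —b→ s2
  s3 = 0 :: (no moves)
Reachable graph of Q (4 states):
  t0 = rec X. a.b.0 + (0 + 0)\{a} + (b.(0 + X) + (b.0)\{b}) :: —a→ t1, —b→ t2
  t1 = b.0 :: —b→ t3
  t2 = 0 + (rec X. a.b.0 + (0 + 0)\{a} + (b.(0 + X) + (b.0)\{b})) :: —a→ t1, —b→ t2
  t3 = 0 :: (no moves)
Bisimilarity quotient blocks:
  B0 = {s0, s2, t0, t2}
  B1 = {s1, t1}
  B2 = {s3, t3}
s0 ∈ B0, t0 ∈ B0 → same block

bisimilar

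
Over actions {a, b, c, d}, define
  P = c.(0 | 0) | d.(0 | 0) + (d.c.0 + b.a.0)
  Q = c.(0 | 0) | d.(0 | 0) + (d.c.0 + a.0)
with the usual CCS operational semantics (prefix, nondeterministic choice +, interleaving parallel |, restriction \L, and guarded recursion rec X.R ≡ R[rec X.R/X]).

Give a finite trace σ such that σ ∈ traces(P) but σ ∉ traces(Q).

Reachable graph of P (7 states):
  u0 = c.(0 | 0) | d.(0 | 0) + (d.c.0 + b.a.0) has moves —b→ u1, —c→ u2, —d→ u3, —d→ u4
  u1 = a.0 has moves —a→ u5
  u2 = 0 | 0 | d.(0 | 0) has moves —d→ u6
  u3 = c.(0 | 0) | (0 | 0) has moves —c→ u6
  u4 = c.0 has moves —c→ u5
  u5 = 0 has moves ∅
  u6 = 0 | 0 | (0 | 0) has moves ∅
Reachable graph of Q (6 states):
  v0 = c.(0 | 0) | d.(0 | 0) + (d.c.0 + a.0) has moves —a→ v1, —c→ v2, —d→ v3, —d→ v4
  v1 = 0 has moves ∅
  v2 = 0 | 0 | d.(0 | 0) has moves —d→ v5
  v3 = c.(0 | 0) | (0 | 0) has moves —c→ v5
  v4 = c.0 has moves —c→ v1
  v5 = 0 | 0 | (0 | 0) has moves ∅
Run σ = ⟨b⟩ on P: start {u0}
  step 1 (b): {u1}
  — P admits the full trace.
Run σ = ⟨b⟩ on Q: start {v0}
  step 1 (b): no successor for Q

b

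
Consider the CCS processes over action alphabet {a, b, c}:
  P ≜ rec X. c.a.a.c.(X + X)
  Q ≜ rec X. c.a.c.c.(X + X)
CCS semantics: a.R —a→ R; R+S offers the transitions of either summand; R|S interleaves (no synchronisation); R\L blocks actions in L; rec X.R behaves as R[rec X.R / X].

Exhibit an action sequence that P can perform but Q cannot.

LTS(P): 5 reachable states
  s0 = rec X. c.a.a.c.(X + X) has moves -c-> s1
  s1 = a.a.c.((rec X. c.a.a.c.(X + X)) + (rec X. c.a.a.c.(X + X))) has moves -a-> s2
  s2 = a.c.((rec X. c.a.a.c.(X + X)) + (rec X. c.a.a.c.(X + X))) has moves -a-> s3
  s3 = c.((rec X. c.a.a.c.(X + X)) + (rec X. c.a.a.c.(X + X))) has moves -c-> s4
  s4 = (rec X. c.a.a.c.(X + X)) + (rec X. c.a.a.c.(X + X)) has moves -c-> s1
LTS(Q): 5 reachable states
  t0 = rec X. c.a.c.c.(X + X) has moves -c-> t1
  t1 = a.c.c.((rec X. c.a.c.c.(X + X)) + (rec X. c.a.c.c.(X + X))) has moves -a-> t2
  t2 = c.c.((rec X. c.a.c.c.(X + X)) + (rec X. c.a.c.c.(X + X))) has moves -c-> t3
  t3 = c.((rec X. c.a.c.c.(X + X)) + (rec X. c.a.c.c.(X + X))) has moves -c-> t4
  t4 = (rec X. c.a.c.c.(X + X)) + (rec X. c.a.c.c.(X + X)) has moves -c-> t1
Run σ = ⟨caa⟩ on P: start {s0}
  step 1 (c): {s1}
  step 2 (a): {s2}
  step 3 (a): {s3}
  ✓ P
Run σ = ⟨caa⟩ on Q: start {t0}
  step 1 (c): {t1}
  step 2 (a): {t2}
  step 3 (a): ∅ (Q stuck)

caa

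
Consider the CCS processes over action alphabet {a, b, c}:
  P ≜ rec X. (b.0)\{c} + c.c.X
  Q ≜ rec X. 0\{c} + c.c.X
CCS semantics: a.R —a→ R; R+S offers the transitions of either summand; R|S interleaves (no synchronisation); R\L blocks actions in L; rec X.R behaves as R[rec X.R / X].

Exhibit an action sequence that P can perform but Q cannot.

b

P's transition system — 3 states:
  m0 = rec X. (b.0)\{c} + c.c.X → -b-> m1, -c-> m2
  m1 = 0\{c} → deadlocked
  m2 = c.(rec X. (b.0)\{c} + c.c.X) → -c-> m0
Q's transition system — 2 states:
  n0 = rec X. 0\{c} + c.c.X → -c-> n1
  n1 = c.(rec X. 0\{c} + c.c.X) → -c-> n0
Run σ = ⟨b⟩ on P: start {m0}
  [1] b ⇒ {m1}
  P completes σ.
Run σ = ⟨b⟩ on Q: start {n0}
  [1] b ⇒ no successor for Q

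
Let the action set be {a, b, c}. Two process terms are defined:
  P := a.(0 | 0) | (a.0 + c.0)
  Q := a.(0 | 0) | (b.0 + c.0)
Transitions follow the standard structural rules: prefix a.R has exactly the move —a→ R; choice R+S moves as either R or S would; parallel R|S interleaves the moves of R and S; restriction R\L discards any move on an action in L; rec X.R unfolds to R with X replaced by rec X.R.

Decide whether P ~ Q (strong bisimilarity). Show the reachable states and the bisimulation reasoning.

Reachable graph of P (4 states):
  s0 = a.(0 | 0) | (a.0 + c.0) | --a--▸ s1, --a--▸ s2, --c--▸ s2
  s1 = 0 | 0 | (a.0 + c.0) | --a--▸ s3, --c--▸ s3
  s2 = a.(0 | 0) | 0 | --a--▸ s3
  s3 = 0 | 0 | 0 | ∅
Reachable graph of Q (4 states):
  t0 = a.(0 | 0) | (b.0 + c.0) | --a--▸ t1, --b--▸ t2, --c--▸ t2
  t1 = 0 | 0 | (b.0 + c.0) | --b--▸ t3, --c--▸ t3
  t2 = a.(0 | 0) | 0 | --a--▸ t3
  t3 = 0 | 0 | 0 | ∅
Partition-refinement fixed point:
  B0 = {s0}
  B1 = {s1}
  B2 = {s3, t3}
  B3 = {s2, t2}
  B4 = {t0}
  B5 = {t1}
s0 ∈ B0, t0 ∈ B4 → different blocks

P ≁ Q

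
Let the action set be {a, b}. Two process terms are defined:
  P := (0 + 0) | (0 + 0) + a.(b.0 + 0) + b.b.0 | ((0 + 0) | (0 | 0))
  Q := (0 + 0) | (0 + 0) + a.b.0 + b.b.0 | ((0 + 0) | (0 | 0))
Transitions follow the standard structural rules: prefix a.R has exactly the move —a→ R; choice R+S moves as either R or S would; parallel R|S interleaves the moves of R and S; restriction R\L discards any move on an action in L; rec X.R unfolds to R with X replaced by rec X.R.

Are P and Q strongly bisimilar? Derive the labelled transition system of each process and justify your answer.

P's transition system — 5 states:
  p0 = (0 + 0) | (0 + 0) + a.(b.0 + 0) + b.b.0 | ((0 + 0) | (0 | 0)) :: -a-> p1, -b-> p2
  p1 = b.0 + 0 :: -b-> p3
  p2 = b.0 | ((0 + 0) | (0 | 0)) :: -b-> p4
  p3 = 0 :: ∅
  p4 = 0 | ((0 + 0) | (0 | 0)) :: ∅
Q's transition system — 5 states:
  q0 = (0 + 0) | (0 + 0) + a.b.0 + b.b.0 | ((0 + 0) | (0 | 0)) :: -a-> q1, -b-> q2
  q1 = b.0 :: -b-> q3
  q2 = b.0 | ((0 + 0) | (0 | 0)) :: -b-> q4
  q3 = 0 :: ∅
  q4 = 0 | ((0 + 0) | (0 | 0)) :: ∅
Partition-refinement fixed point:
  B0 = {p0, q0}
  B1 = {p1, p2, q1, q2}
  B2 = {p3, p4, q3, q4}
p0 ∈ B0, q0 ∈ B0 → same block

P ~ Q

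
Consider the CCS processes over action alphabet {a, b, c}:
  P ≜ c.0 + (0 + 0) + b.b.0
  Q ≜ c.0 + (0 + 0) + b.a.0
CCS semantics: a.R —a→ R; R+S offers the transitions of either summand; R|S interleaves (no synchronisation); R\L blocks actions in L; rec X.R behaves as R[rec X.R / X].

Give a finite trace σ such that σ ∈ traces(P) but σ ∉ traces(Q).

Reachable graph of P (3 states):
  u0 = c.0 + (0 + 0) + b.b.0 ⊢ ··b··> u1, ··c··> u2
  u1 = b.0 ⊢ ··b··> u2
  u2 = 0 ⊢ (no moves)
Reachable graph of Q (3 states):
  v0 = c.0 + (0 + 0) + b.a.0 ⊢ ··b··> v1, ··c··> v2
  v1 = a.0 ⊢ ··a··> v2
  v2 = 0 ⊢ (no moves)
Trace ⟨bb⟩ through P, begin at {u0}:
  [1] b ⇒ {u1}
  [2] b ⇒ {u2}
  ✓ P
Trace ⟨bb⟩ through Q, begin at {v0}:
  [1] b ⇒ {v1}
  [2] b ⇒ ∅  — Q cannot continue

bb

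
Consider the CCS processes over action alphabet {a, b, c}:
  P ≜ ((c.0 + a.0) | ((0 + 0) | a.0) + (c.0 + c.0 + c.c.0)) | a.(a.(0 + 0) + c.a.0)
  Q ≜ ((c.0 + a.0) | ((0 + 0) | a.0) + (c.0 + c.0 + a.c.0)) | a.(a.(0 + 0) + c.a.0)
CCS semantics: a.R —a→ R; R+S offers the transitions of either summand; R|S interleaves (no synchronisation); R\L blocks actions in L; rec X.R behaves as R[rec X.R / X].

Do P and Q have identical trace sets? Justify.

trace-distinct — witness ⟨cc⟩

LTS(P): 30 reachable states
  s0 = ((c.0 + a.0) | ((0 + 0) | a.0) + (c.0 + c.0 + c.c.0)) | a.(a.(0 + 0) + c.a.0) :: -a-> s1, -a-> s2, -a-> s3, -c-> s3, -c-> s4, -c-> s5
  s1 = ((c.0 + a.0) | ((0 + 0) | a.0) + (c.0 + c.0 + c.c.0)) | (a.(0 + 0) + c.a.0) :: -a-> s6, -a-> s7, -a-> s8, -c-> s10, -c-> s11, -c-> s8, -c-> s9
  s2 = (c.0 + a.0) | ((0 + 0) | 0) | a.(a.(0 + 0) + c.a.0) :: -a-> s12, -a-> s7, -c-> s12
  s3 = 0 | ((0 + 0) | a.0) | a.(a.(0 + 0) + c.a.0) :: -a-> s12, -a-> s8
  s4 = 0 | a.(a.(0 + 0) + c.a.0) :: -a-> s10
  s5 = c.0 | a.(a.(0 + 0) + c.a.0) :: -a-> s11, -c-> s4
  s6 = ((c.0 + a.0) | ((0 + 0) | a.0) + (c.0 + c.0 + c.c.0)) | (0 + 0) :: -a-> s13, -a-> s14, -c-> s14, -c-> s15, -c-> s16
  s7 = (c.0 + a.0) | ((0 + 0) | 0) | (a.(0 + 0) + c.a.0) :: -a-> s13, -a-> s17, -c-> s17, -c-> s18
  s8 = 0 | ((0 + 0) | a.0) | (a.(0 + 0) + c.a.0) :: -a-> s14, -a-> s17, -c-> s19
  s9 = ((c.0 + a.0) | ((0 + 0) | a.0) + (c.0 + c.0 + c.c.0)) | a.0 :: -a-> s18, -a-> s19, -a-> s20, -c-> s19, -c-> s21, -c-> s22
  s10 = 0 | (a.(0 + 0) + c.a.0) :: -a-> s15, -c-> s21
  s11 = c.0 | (a.(0 + 0) + c.a.0) :: -a-> s16, -c-> s10, -c-> s22
  s12 = 0 | ((0 + 0) | 0) | a.(a.(0 + 0) + c.a.0) :: -a-> s17
  s13 = (c.0 + a.0) | ((0 + 0) | 0) | (0 + 0) :: -a-> s23, -c-> s23
  s14 = 0 | ((0 + 0) | a.0) | (0 + 0) :: -a-> s23
  s15 = 0 | (0 + 0) :: deadlocked
  s16 = c.0 | (0 + 0) :: -c-> s15
  s17 = 0 | ((0 + 0) | 0) | (a.(0 + 0) + c.a.0) :: -a-> s23, -c-> s24
  s18 = (c.0 + a.0) | ((0 + 0) | 0) | a.0 :: -a-> s24, -a-> s25, -c-> s24
  s19 = 0 | ((0 + 0) | a.0) | a.0 :: -a-> s24, -a-> s26
  s20 = ((c.0 + a.0) | ((0 + 0) | a.0) + (c.0 + c.0 + c.c.0)) | 0 :: -a-> s25, -a-> s26, -c-> s26, -c-> s27, -c-> s28
  s21 = 0 | a.0 :: -a-> s27
  s22 = c.0 | a.0 :: -a-> s28, -c-> s21
  s23 = 0 | ((0 + 0) | 0) | (0 + 0) :: deadlocked
  s24 = 0 | ((0 + 0) | 0) | a.0 :: -a-> s29
  s25 = (c.0 + a.0) | ((0 + 0) | 0) | 0 :: -a-> s29, -c-> s29
  s26 = 0 | ((0 + 0) | a.0) | 0 :: -a-> s29
  s27 = 0 | 0 :: deadlocked
  s28 = c.0 | 0 :: -c-> s27
  s29 = 0 | ((0 + 0) | 0) | 0 :: deadlocked
LTS(Q): 30 reachable states
  t0 = ((c.0 + a.0) | ((0 + 0) | a.0) + (c.0 + c.0 + a.c.0)) | a.(a.(0 + 0) + c.a.0) :: -a-> t1, -a-> t2, -a-> t3, -a-> t4, -c-> t3, -c-> t5
  t1 = ((c.0 + a.0) | ((0 + 0) | a.0) + (c.0 + c.0 + a.c.0)) | (a.(0 + 0) + c.a.0) :: -a-> t6, -a-> t7, -a-> t8, -a-> t9, -c-> t10, -c-> t11, -c-> t8
  t2 = (c.0 + a.0) | ((0 + 0) | 0) | a.(a.(0 + 0) + c.a.0) :: -a-> t12, -a-> t7, -c-> t12
  t3 = 0 | ((0 + 0) | a.0) | a.(a.(0 + 0) + c.a.0) :: -a-> t12, -a-> t8
  t4 = c.0 | a.(a.(0 + 0) + c.a.0) :: -a-> t9, -c-> t5
  t5 = 0 | a.(a.(0 + 0) + c.a.0) :: -a-> t11
  t6 = ((c.0 + a.0) | ((0 + 0) | a.0) + (c.0 + c.0 + a.c.0)) | (0 + 0) :: -a-> t13, -a-> t14, -a-> t15, -c-> t14, -c-> t16
  t7 = (c.0 + a.0) | ((0 + 0) | 0) | (a.(0 + 0) + c.a.0) :: -a-> t13, -a-> t17, -c-> t17, -c-> t18
  t8 = 0 | ((0 + 0) | a.0) | (a.(0 + 0) + c.a.0) :: -a-> t14, -a-> t17, -c-> t19
  t9 = c.0 | (a.(0 + 0) + c.a.0) :: -a-> t15, -c-> t11, -c-> t20
  t10 = ((c.0 + a.0) | ((0 + 0) | a.0) + (c.0 + c.0 + a.c.0)) | a.0 :: -a-> t18, -a-> t19, -a-> t20, -a-> t21, -c-> t19, -c-> t22
  t11 = 0 | (a.(0 + 0) + c.a.0) :: -a-> t16, -c-> t22
  t12 = 0 | ((0 + 0) | 0) | a.(a.(0 + 0) + c.a.0) :: -a-> t17
  t13 = (c.0 + a.0) | ((0 + 0) | 0) | (0 + 0) :: -a-> t23, -c-> t23
  t14 = 0 | ((0 + 0) | a.0) | (0 + 0) :: -a-> t23
  t15 = c.0 | (0 + 0) :: -c-> t16
  t16 = 0 | (0 + 0) :: deadlocked
  t17 = 0 | ((0 + 0) | 0) | (a.(0 + 0) + c.a.0) :: -a-> t23, -c-> t24
  t18 = (c.0 + a.0) | ((0 + 0) | 0) | a.0 :: -a-> t24, -a-> t25, -c-> t24
  t19 = 0 | ((0 + 0) | a.0) | a.0 :: -a-> t24, -a-> t26
  t20 = c.0 | a.0 :: -a-> t27, -c-> t22
  t21 = ((c.0 + a.0) | ((0 + 0) | a.0) + (c.0 + c.0 + a.c.0)) | 0 :: -a-> t25, -a-> t26, -a-> t27, -c-> t26, -c-> t28
  t22 = 0 | a.0 :: -a-> t28
  t23 = 0 | ((0 + 0) | 0) | (0 + 0) :: deadlocked
  t24 = 0 | ((0 + 0) | 0) | a.0 :: -a-> t29
  t25 = (c.0 + a.0) | ((0 + 0) | 0) | 0 :: -a-> t29, -c-> t29
  t26 = 0 | ((0 + 0) | a.0) | 0 :: -a-> t29
  t27 = c.0 | 0 :: -c-> t28
  t28 = 0 | 0 :: deadlocked
  t29 = 0 | ((0 + 0) | 0) | 0 :: deadlocked
Executing cc from P (initial set {s0}):
  [1] c ⇒ {s3, s4, s5}
  [2] c ⇒ {s4}
  ✓ P
Executing cc from Q (initial set {t0}):
  [1] c ⇒ {t3, t5}
  [2] c ⇒ ∅  — Q cannot continue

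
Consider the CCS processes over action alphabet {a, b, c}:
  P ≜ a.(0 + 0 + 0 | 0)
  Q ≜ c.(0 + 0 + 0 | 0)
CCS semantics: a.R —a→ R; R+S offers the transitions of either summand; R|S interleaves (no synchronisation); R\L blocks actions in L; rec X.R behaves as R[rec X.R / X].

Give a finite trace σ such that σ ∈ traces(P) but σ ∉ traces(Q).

a

Reachable graph of P (2 states):
  p0 = a.(0 + 0 + 0 | 0) | —a→ p1
  p1 = 0 + 0 + 0 | 0 | deadlocked
Reachable graph of Q (2 states):
  q0 = c.(0 + 0 + 0 | 0) | —c→ q1
  q1 = 0 + 0 + 0 | 0 | deadlocked
Run σ = ⟨a⟩ on P: start {p0}
  [1] a ⇒ {p1}
  P completes σ.
Run σ = ⟨a⟩ on Q: start {q0}
  [1] a ⇒ ∅ (Q stuck)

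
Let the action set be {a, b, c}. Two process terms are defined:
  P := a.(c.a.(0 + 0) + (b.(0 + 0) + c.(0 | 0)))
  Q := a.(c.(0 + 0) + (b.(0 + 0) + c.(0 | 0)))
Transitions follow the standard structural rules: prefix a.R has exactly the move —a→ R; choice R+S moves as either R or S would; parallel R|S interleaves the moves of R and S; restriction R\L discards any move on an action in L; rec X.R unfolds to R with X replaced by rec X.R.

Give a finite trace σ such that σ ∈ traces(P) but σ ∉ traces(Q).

P's transition system — 5 states:
  u0 = a.(c.a.(0 + 0) + (b.(0 + 0) + c.(0 | 0))) → --a--▸ u1
  u1 = c.a.(0 + 0) + (b.(0 + 0) + c.(0 | 0)) → --b--▸ u2, --c--▸ u3, --c--▸ u4
  u2 = 0 + 0 → ∅
  u3 = 0 | 0 → ∅
  u4 = a.(0 + 0) → --a--▸ u2
Q's transition system — 4 states:
  v0 = a.(c.(0 + 0) + (b.(0 + 0) + c.(0 | 0))) → --a--▸ v1
  v1 = c.(0 + 0) + (b.(0 + 0) + c.(0 | 0)) → --b--▸ v2, --c--▸ v2, --c--▸ v3
  v2 = 0 + 0 → ∅
  v3 = 0 | 0 → ∅
Trace ⟨aca⟩ through P, begin at {u0}:
  step 1 (a): {u1}
  step 2 (c): {u3, u4}
  step 3 (a): {u2}
  — P admits the full trace.
Trace ⟨aca⟩ through Q, begin at {v0}:
  step 1 (a): {v1}
  step 2 (c): {v2, v3}
  step 3 (a): ∅  — Q cannot continue

aca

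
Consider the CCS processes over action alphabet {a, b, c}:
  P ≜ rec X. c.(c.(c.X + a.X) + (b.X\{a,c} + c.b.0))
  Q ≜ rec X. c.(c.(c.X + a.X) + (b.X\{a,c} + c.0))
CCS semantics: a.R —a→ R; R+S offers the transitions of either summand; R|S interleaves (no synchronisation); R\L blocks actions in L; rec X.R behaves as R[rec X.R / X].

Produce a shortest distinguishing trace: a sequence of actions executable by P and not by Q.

ccb

P's transition system — 6 states:
  s0 = rec X. c.(c.(c.X + a.X) + (b.X\{a,c} + c.b.0)) | =c=> s1
  s1 = c.(c.(rec X. c.(c.(c.X + a.X) + (b.X\{a,c} + c.b.0))) + a.(rec X. c.(c.(c.X + a.X) + (b.X\{a,c} + c.b.0)))) + (b.(rec X. c.(c.(c.X + a.X) + (b.X\{a,c} + c.b.0)))\{a,c} + c.b.0) | =b=> s2, =c=> s3, =c=> s4
  s2 = (rec X. c.(c.(c.X + a.X) + (b.X\{a,c} + c.b.0)))\{a,c} | (no moves)
  s3 = b.0 | =b=> s5
  s4 = c.(rec X. c.(c.(c.X + a.X) + (b.X\{a,c} + c.b.0))) + a.(rec X. c.(c.(c.X + a.X) + (b.X\{a,c} + c.b.0))) | =a=> s0, =c=> s0
  s5 = 0 | (no moves)
Q's transition system — 5 states:
  t0 = rec X. c.(c.(c.X + a.X) + (b.X\{a,c} + c.0)) | =c=> t1
  t1 = c.(c.(rec X. c.(c.(c.X + a.X) + (b.X\{a,c} + c.0))) + a.(rec X. c.(c.(c.X + a.X) + (b.X\{a,c} + c.0)))) + (b.(rec X. c.(c.(c.X + a.X) + (b.X\{a,c} + c.0)))\{a,c} + c.0) | =b=> t2, =c=> t3, =c=> t4
  t2 = (rec X. c.(c.(c.X + a.X) + (b.X\{a,c} + c.0)))\{a,c} | (no moves)
  t3 = 0 | (no moves)
  t4 = c.(rec X. c.(c.(c.X + a.X) + (b.X\{a,c} + c.0))) + a.(rec X. c.(c.(c.X + a.X) + (b.X\{a,c} + c.0))) | =a=> t0, =c=> t0
Run σ = ⟨ccb⟩ on P: start {s0}
  after c @ step 1: {s1}
  after c @ step 2: {s3, s4}
  after b @ step 3: {s5}
  — P admits the full trace.
Run σ = ⟨ccb⟩ on Q: start {t0}
  after c @ step 1: {t1}
  after c @ step 2: {t3, t4}
  after b @ step 3: ∅ (Q stuck)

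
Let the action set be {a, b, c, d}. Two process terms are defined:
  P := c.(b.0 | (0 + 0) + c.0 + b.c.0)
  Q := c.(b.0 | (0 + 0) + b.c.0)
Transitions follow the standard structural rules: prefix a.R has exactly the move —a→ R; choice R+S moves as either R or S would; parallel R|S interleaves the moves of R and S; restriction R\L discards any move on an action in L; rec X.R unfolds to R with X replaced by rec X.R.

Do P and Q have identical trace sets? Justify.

LTS(P): 5 reachable states
  p0 = c.(b.0 | (0 + 0) + c.0 + b.c.0) :: =c=> p1
  p1 = b.0 | (0 + 0) + c.0 + b.c.0 :: =b=> p2, =b=> p3, =c=> p4
  p2 = 0 | (0 + 0) :: stopped
  p3 = c.0 :: =c=> p4
  p4 = 0 :: stopped
LTS(Q): 5 reachable states
  q0 = c.(b.0 | (0 + 0) + b.c.0) :: =c=> q1
  q1 = b.0 | (0 + 0) + b.c.0 :: =b=> q2, =b=> q3
  q2 = 0 | (0 + 0) :: stopped
  q3 = c.0 :: =c=> q4
  q4 = 0 :: stopped
Run σ = ⟨cc⟩ on P: start {p0}
  step 1 (c): {p1}
  step 2 (c): {p4}
  ✓ P
Run σ = ⟨cc⟩ on Q: start {q0}
  step 1 (c): {q1}
  step 2 (c): ∅ (Q stuck)

trace-distinct — witness ⟨cc⟩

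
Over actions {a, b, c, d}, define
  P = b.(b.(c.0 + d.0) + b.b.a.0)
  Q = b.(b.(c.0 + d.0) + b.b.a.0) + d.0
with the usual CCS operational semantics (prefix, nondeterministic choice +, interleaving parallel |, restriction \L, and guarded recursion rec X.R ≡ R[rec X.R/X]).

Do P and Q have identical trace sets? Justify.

LTS(P): 6 reachable states
  s0 = b.(b.(c.0 + d.0) + b.b.a.0) | --b--▸ s1
  s1 = b.(c.0 + d.0) + b.b.a.0 | --b--▸ s2, --b--▸ s3
  s2 = b.a.0 | --b--▸ s4
  s3 = c.0 + d.0 | --c--▸ s5, --d--▸ s5
  s4 = a.0 | --a--▸ s5
  s5 = 0 | (no moves)
LTS(Q): 6 reachable states
  t0 = b.(b.(c.0 + d.0) + b.b.a.0) + d.0 | --b--▸ t1, --d--▸ t2
  t1 = b.(c.0 + d.0) + b.b.a.0 | --b--▸ t3, --b--▸ t4
  t2 = 0 | (no moves)
  t3 = b.a.0 | --b--▸ t5
  t4 = c.0 + d.0 | --c--▸ t2, --d--▸ t2
  t5 = a.0 | --a--▸ t2
Trace ⟨d⟩ through Q, begin at {t0}:
  after d @ step 1: {t2}
  ✓ Q
Trace ⟨d⟩ through P, begin at {s0}:
  after d @ step 1: ∅  — P cannot continue

traces(P) ≠ traces(Q) — witness ⟨d⟩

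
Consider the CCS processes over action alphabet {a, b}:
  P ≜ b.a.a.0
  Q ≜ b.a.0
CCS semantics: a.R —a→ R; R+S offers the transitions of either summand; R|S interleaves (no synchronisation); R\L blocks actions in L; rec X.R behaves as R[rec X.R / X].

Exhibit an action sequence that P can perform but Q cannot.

LTS(P): 4 reachable states
  m0 = b.a.a.0 → --b--▸ m1
  m1 = a.a.0 → --a--▸ m2
  m2 = a.0 → --a--▸ m3
  m3 = 0 → deadlocked
LTS(Q): 3 reachable states
  n0 = b.a.0 → --b--▸ n1
  n1 = a.0 → --a--▸ n2
  n2 = 0 → deadlocked
Trace ⟨baa⟩ through P, begin at {m0}:
  [1] b ⇒ {m1}
  [2] a ⇒ {m2}
  [3] a ⇒ {m3}
  ✓ P
Trace ⟨baa⟩ through Q, begin at {n0}:
  [1] b ⇒ {n1}
  [2] a ⇒ {n2}
  [3] a ⇒ ∅  — Q cannot continue

baa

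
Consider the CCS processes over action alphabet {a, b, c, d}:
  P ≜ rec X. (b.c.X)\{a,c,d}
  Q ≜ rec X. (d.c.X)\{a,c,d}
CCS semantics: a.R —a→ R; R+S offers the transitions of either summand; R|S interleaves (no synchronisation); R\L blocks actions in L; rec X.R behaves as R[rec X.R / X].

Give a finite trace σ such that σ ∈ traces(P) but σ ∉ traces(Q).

LTS(P): 2 reachable states
  u0 = rec X. (b.c.X)\{a,c,d} :: -b-> u1
  u1 = (c.(rec X. (b.c.X)\{a,c,d}))\{a,c,d} :: ∅
LTS(Q): 1 reachable states
  v0 = rec X. (d.c.X)\{a,c,d} :: ∅
Trace ⟨b⟩ through P, begin at {u0}:
  [1] b ⇒ {u1}
  — P admits the full trace.
Trace ⟨b⟩ through Q, begin at {v0}:
  [1] b ⇒ ∅  — Q cannot continue

b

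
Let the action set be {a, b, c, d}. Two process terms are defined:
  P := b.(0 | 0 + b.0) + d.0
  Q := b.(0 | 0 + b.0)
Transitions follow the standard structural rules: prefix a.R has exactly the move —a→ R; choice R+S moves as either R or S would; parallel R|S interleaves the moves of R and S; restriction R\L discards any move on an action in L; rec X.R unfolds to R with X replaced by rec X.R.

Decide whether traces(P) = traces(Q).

LTS(P): 3 reachable states
  u0 = b.(0 | 0 + b.0) + d.0 | --b--▸ u1, --d--▸ u2
  u1 = 0 | 0 + b.0 | --b--▸ u2
  u2 = 0 | stopped
LTS(Q): 3 reachable states
  v0 = b.(0 | 0 + b.0) | --b--▸ v1
  v1 = 0 | 0 + b.0 | --b--▸ v2
  v2 = 0 | stopped
Executing d from P (initial set {u0}):
  after d @ step 1: {u2}
  — P admits the full trace.
Executing d from Q (initial set {v0}):
  after d @ step 1: ∅ (Q stuck)

NO — witness ⟨d⟩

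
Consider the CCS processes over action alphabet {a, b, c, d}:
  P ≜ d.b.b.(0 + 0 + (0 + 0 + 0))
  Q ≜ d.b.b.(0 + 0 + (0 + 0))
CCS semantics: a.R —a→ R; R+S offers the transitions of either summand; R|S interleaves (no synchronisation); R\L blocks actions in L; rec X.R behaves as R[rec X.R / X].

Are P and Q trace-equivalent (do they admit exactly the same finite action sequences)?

LTS(P): 4 reachable states
  m0 = d.b.b.(0 + 0 + (0 + 0 + 0)) → ··d··> m1
  m1 = b.b.(0 + 0 + (0 + 0 + 0)) → ··b··> m2
  m2 = b.(0 + 0 + (0 + 0 + 0)) → ··b··> m3
  m3 = 0 + 0 + (0 + 0 + 0) → (no moves)
LTS(Q): 4 reachable states
  n0 = d.b.b.(0 + 0 + (0 + 0)) → ··d··> n1
  n1 = b.b.(0 + 0 + (0 + 0)) → ··b··> n2
  n2 = b.(0 + 0 + (0 + 0)) → ··b··> n3
  n3 = 0 + 0 + (0 + 0) → (no moves)
Partition-refinement fixed point:
  B0 = {m0, n0}
  B1 = {m1, n1}
  B2 = {m2, n2}
  B3 = {m3, n3}
m0 ∈ B0, n0 ∈ B0 → same block
Bisimilar ⇒ trace-equivalent.

trace-equivalent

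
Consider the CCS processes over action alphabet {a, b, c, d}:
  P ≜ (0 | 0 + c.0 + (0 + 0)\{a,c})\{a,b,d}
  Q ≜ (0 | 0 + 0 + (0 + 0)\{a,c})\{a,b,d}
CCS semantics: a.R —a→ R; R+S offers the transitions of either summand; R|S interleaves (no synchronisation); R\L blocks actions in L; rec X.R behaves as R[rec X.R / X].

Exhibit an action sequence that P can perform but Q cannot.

c

P's transition system — 2 states:
  u0 = (0 | 0 + c.0 + (0 + 0)\{a,c})\{a,b,d} | =c=> u1
  u1 = 0\{a,b,d} | stopped
Q's transition system — 1 states:
  v0 = (0 | 0 + 0 + (0 + 0)\{a,c})\{a,b,d} | stopped
Trace ⟨c⟩ through P, begin at {u0}:
  [1] c ⇒ {u1}
  P completes σ.
Trace ⟨c⟩ through Q, begin at {v0}:
  [1] c ⇒ ∅  — Q cannot continue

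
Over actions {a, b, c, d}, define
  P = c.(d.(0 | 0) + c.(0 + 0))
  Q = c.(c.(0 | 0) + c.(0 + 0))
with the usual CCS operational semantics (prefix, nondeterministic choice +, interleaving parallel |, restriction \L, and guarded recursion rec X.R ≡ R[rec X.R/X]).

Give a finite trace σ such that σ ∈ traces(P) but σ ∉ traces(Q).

cd

LTS(P): 4 reachable states
  p0 = c.(d.(0 | 0) + c.(0 + 0)) | --c--▸ p1
  p1 = d.(0 | 0) + c.(0 + 0) | --c--▸ p2, --d--▸ p3
  p2 = 0 + 0 | (no moves)
  p3 = 0 | 0 | (no moves)
LTS(Q): 4 reachable states
  q0 = c.(c.(0 | 0) + c.(0 + 0)) | --c--▸ q1
  q1 = c.(0 | 0) + c.(0 + 0) | --c--▸ q2, --c--▸ q3
  q2 = 0 + 0 | (no moves)
  q3 = 0 | 0 | (no moves)
Trace ⟨cd⟩ through P, begin at {p0}:
  [1] c ⇒ {p1}
  [2] d ⇒ {p3}
  P completes σ.
Trace ⟨cd⟩ through Q, begin at {q0}:
  [1] c ⇒ {q1}
  [2] d ⇒ no successor for Q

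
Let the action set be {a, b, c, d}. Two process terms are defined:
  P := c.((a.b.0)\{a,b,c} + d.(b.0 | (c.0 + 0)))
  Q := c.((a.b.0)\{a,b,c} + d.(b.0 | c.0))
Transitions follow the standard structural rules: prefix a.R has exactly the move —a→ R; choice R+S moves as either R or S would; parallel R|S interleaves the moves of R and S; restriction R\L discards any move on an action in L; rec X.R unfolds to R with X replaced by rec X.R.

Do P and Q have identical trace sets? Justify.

Reachable graph of P (6 states):
  m0 = c.((a.b.0)\{a,b,c} + d.(b.0 | (c.0 + 0))) ⊢ ··c··> m1
  m1 = (a.b.0)\{a,b,c} + d.(b.0 | (c.0 + 0)) ⊢ ··d··> m2
  m2 = b.0 | (c.0 + 0) ⊢ ··b··> m3, ··c··> m4
  m3 = 0 | (c.0 + 0) ⊢ ··c··> m5
  m4 = b.0 | 0 ⊢ ··b··> m5
  m5 = 0 | 0 ⊢ ·
Reachable graph of Q (6 states):
  n0 = c.((a.b.0)\{a,b,c} + d.(b.0 | c.0)) ⊢ ··c··> n1
  n1 = (a.b.0)\{a,b,c} + d.(b.0 | c.0) ⊢ ··d··> n2
  n2 = b.0 | c.0 ⊢ ··b··> n3, ··c··> n4
  n3 = 0 | c.0 ⊢ ··c··> n5
  n4 = b.0 | 0 ⊢ ··b··> n5
  n5 = 0 | 0 ⊢ ·
Coarsest stable partition (strong bisimilarity classes):
  B0 = {m0, n0}
  B1 = {m1, n1}
  B2 = {m2, n2}
  B3 = {m3, n3}
  B4 = {m5, n5}
  B5 = {m4, n4}
m0 ∈ B0, n0 ∈ B0 → same block
Bisimilar ⇒ trace-equivalent.

traces(P) = traces(Q)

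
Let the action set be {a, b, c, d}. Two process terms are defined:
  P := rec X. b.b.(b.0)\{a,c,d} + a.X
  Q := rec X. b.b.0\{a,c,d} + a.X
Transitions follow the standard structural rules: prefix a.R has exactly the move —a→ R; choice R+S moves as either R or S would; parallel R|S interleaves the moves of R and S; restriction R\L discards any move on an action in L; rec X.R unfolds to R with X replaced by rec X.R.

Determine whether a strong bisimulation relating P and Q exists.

NO

Reachable graph of P (4 states):
  m0 = rec X. b.b.(b.0)\{a,c,d} + a.X | -a-> m0, -b-> m1
  m1 = b.(b.0)\{a,c,d} | -b-> m2
  m2 = (b.0)\{a,c,d} | -b-> m3
  m3 = 0\{a,c,d} | deadlocked
Reachable graph of Q (3 states):
  n0 = rec X. b.b.0\{a,c,d} + a.X | -a-> n0, -b-> n1
  n1 = b.0\{a,c,d} | -b-> n2
  n2 = 0\{a,c,d} | deadlocked
Coarsest stable partition (strong bisimilarity classes):
  B0 = {m0}
  B1 = {m1}
  B2 = {m2, n1}
  B3 = {m3, n2}
  B4 = {n0}
m0 ∈ B0, n0 ∈ B4 → different blocks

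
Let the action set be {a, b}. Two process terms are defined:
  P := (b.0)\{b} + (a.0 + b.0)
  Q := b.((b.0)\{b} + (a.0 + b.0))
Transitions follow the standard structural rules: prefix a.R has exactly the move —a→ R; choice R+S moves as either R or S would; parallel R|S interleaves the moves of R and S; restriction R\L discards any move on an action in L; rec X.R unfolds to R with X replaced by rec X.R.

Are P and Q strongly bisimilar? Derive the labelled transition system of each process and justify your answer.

NO

Reachable graph of P (2 states):
  u0 = (b.0)\{b} + (a.0 + b.0) → --a--▸ u1, --b--▸ u1
  u1 = 0 → ∅
Reachable graph of Q (3 states):
  v0 = b.((b.0)\{b} + (a.0 + b.0)) → --b--▸ v1
  v1 = (b.0)\{b} + (a.0 + b.0) → --a--▸ v2, --b--▸ v2
  v2 = 0 → ∅
Partition-refinement fixed point:
  B0 = {u0, v1}
  B1 = {u1, v2}
  B2 = {v0}
u0 ∈ B0, v0 ∈ B2 → different blocks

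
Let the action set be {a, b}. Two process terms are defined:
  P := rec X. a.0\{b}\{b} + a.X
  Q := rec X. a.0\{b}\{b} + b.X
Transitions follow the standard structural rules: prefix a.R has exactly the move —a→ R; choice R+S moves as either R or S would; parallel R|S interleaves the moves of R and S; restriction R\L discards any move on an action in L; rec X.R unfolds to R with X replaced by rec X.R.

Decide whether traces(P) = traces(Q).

NO — witness ⟨aa⟩

LTS(P): 2 reachable states
  s0 = rec X. a.0\{b}\{b} + a.X | ··a··> s0, ··a··> s1
  s1 = 0\{b}\{b} | ·
LTS(Q): 2 reachable states
  t0 = rec X. a.0\{b}\{b} + b.X | ··a··> t1, ··b··> t0
  t1 = 0\{b}\{b} | ·
Run σ = ⟨aa⟩ on P: start {s0}
  step 1 (a): {s0, s1}
  step 2 (a): {s0, s1}
  ✓ P
Run σ = ⟨aa⟩ on Q: start {t0}
  step 1 (a): {t1}
  step 2 (a): ∅ (Q stuck)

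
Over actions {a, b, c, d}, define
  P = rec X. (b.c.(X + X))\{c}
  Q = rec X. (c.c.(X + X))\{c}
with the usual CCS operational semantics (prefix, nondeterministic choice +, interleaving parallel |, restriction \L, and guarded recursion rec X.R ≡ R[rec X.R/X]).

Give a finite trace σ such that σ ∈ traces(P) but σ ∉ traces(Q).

b

P's transition system — 2 states:
  m0 = rec X. (b.c.(X + X))\{c} → --b--▸ m1
  m1 = (c.((rec X. (b.c.(X + X))\{c}) + (rec X. (b.c.(X + X))\{c})))\{c} → (no moves)
Q's transition system — 1 states:
  n0 = rec X. (c.c.(X + X))\{c} → (no moves)
Run σ = ⟨b⟩ on P: start {m0}
  after b @ step 1: {m1}
  ✓ P
Run σ = ⟨b⟩ on Q: start {n0}
  after b @ step 1: no successor for Q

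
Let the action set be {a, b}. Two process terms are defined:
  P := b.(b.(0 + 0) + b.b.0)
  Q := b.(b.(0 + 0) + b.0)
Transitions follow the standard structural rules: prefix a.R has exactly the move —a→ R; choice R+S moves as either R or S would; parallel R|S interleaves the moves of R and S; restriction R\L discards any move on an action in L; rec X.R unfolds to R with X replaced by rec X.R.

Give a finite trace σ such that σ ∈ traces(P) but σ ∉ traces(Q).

bbb

P's transition system — 5 states:
  p0 = b.(b.(0 + 0) + b.b.0) :: --b--▸ p1
  p1 = b.(0 + 0) + b.b.0 :: --b--▸ p2, --b--▸ p3
  p2 = 0 + 0 :: ∅
  p3 = b.0 :: --b--▸ p4
  p4 = 0 :: ∅
Q's transition system — 4 states:
  q0 = b.(b.(0 + 0) + b.0) :: --b--▸ q1
  q1 = b.(0 + 0) + b.0 :: --b--▸ q2, --b--▸ q3
  q2 = 0 :: ∅
  q3 = 0 + 0 :: ∅
Executing bbb from P (initial set {p0}):
  [1] b ⇒ {p1}
  [2] b ⇒ {p2, p3}
  [3] b ⇒ {p4}
  P completes σ.
Executing bbb from Q (initial set {q0}):
  [1] b ⇒ {q1}
  [2] b ⇒ {q2, q3}
  [3] b ⇒ ∅  — Q cannot continue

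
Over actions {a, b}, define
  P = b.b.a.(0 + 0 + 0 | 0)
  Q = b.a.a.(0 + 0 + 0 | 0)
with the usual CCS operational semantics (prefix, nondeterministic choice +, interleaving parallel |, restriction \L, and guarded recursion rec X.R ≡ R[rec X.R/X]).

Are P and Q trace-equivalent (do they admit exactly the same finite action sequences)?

trace-distinct — witness ⟨bb⟩

P's transition system — 4 states:
  m0 = b.b.a.(0 + 0 + 0 | 0) ⊢ -b-> m1
  m1 = b.a.(0 + 0 + 0 | 0) ⊢ -b-> m2
  m2 = a.(0 + 0 + 0 | 0) ⊢ -a-> m3
  m3 = 0 + 0 + 0 | 0 ⊢ ·
Q's transition system — 4 states:
  n0 = b.a.a.(0 + 0 + 0 | 0) ⊢ -b-> n1
  n1 = a.a.(0 + 0 + 0 | 0) ⊢ -a-> n2
  n2 = a.(0 + 0 + 0 | 0) ⊢ -a-> n3
  n3 = 0 + 0 + 0 | 0 ⊢ ·
Executing bb from P (initial set {m0}):
  [1] b ⇒ {m1}
  [2] b ⇒ {m2}
  — P admits the full trace.
Executing bb from Q (initial set {n0}):
  [1] b ⇒ {n1}
  [2] b ⇒ no successor for Q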